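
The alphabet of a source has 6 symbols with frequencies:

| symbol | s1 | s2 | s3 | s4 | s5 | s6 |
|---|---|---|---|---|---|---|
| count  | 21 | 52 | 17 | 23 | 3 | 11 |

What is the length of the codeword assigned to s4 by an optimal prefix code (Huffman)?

3

Build the tree from the bottom:
s5(3) + s6(11) → 14
14 + s3(17) → 31
s1(21) + s4(23) → 44
31 + 44 → 75
s2(52) + 75 → 127
s4 sits 3 levels below the root, so its codeword is 3 bits.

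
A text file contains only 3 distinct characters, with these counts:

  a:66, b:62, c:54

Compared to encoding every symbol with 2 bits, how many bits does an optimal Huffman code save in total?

Fixed-length: 2 bits × 182 symbols = 364 bits.
Huffman merges:
combine c(54), b(62) → 116
combine a(66), 116 → 182
Huffman total = 116 + 182 = 298 bits.
Saving = 364 − 298 = 66 bits.

66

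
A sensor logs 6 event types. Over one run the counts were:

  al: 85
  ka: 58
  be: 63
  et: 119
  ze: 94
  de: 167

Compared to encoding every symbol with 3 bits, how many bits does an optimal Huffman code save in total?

286

Fixed-length: 3 bits × 586 symbols = 1758 bits.
Huffman merges:
ka(58) + be(63) → 121
al(85) + ze(94) → 179
et(119) + 121 → 240
de(167) + 179 → 346
240 + 346 → 586
Huffman total = 121 + 179 + 240 + 346 + 586 = 1472 bits.
Saving = 1758 − 1472 = 286 bits.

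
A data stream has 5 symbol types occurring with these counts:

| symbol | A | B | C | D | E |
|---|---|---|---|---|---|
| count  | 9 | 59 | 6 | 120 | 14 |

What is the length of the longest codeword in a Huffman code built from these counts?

Merge the two lowest-weight nodes at each step:
merge C(6) and A(9): 15
merge E(14) and 15: 29
merge 29 and B(59): 88
merge 88 and D(120): 208
The first pair merged (C, A) ends up deepest, at depth 4.

4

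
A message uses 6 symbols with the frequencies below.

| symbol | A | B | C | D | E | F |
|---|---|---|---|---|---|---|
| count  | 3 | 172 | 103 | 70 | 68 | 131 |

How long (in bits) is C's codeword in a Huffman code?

2

Repeatedly merge the two smallest:
merge A(3) and E(68): 71
merge D(70) and 71: 141
merge C(103) and F(131): 234
merge 141 and B(172): 313
merge 234 and 313: 547
C's leaf is at depth 2, giving a 2-bit codeword.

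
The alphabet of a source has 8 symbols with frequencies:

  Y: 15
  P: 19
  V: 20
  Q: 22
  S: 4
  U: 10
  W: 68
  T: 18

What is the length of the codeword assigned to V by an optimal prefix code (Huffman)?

Repeatedly merge the two smallest:
combine S(4), U(10) → 14
combine 14, Y(15) → 29
combine T(18), P(19) → 37
combine V(20), Q(22) → 42
combine 29, 37 → 66
combine 42, 66 → 108
combine W(68), 108 → 176
The subtree containing V is merged 3 times, so code length = 3.

3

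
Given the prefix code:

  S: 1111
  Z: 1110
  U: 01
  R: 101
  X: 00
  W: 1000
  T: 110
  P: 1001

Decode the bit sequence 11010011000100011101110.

Read left to right; each codeword is recognised as soon as it completes (prefix code):
  110→T | 1001→P | 1000→W | 1000→W | 1110→Z | 1110→Z
Decoded message: TPWWZZ

TPWWZZ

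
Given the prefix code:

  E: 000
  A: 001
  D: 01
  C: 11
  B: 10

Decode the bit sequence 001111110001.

Read left to right; each codeword is recognised as soon as it completes (prefix code):
  001→A | 11→C | 11→C | 10→B | 001→A
Decoded message: ACCBA

ACCBA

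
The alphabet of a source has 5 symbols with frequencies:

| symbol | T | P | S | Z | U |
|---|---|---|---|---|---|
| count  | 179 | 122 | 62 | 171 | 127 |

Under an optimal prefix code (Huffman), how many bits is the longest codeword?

3

Merge the two lowest-weight nodes at each step:
S(62) + P(122) → 184
U(127) + Z(171) → 298
T(179) + 184 → 363
298 + 363 → 661
The rarest symbols sit at the bottom; the longest codeword is 3 bits.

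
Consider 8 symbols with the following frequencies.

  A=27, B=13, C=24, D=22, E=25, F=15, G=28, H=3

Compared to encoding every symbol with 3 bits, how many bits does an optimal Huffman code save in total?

Fixed-length: 3 bits × 157 symbols = 471 bits.
Huffman merges:
combine H(3), B(13) → 16
combine F(15), 16 → 31
combine D(22), C(24) → 46
combine E(25), A(27) → 52
combine G(28), 31 → 59
combine 46, 52 → 98
combine 59, 98 → 157
Huffman total = 16 + 31 + 46 + 52 + 59 + 98 + 157 = 459 bits.
Saving = 471 − 459 = 12 bits.

12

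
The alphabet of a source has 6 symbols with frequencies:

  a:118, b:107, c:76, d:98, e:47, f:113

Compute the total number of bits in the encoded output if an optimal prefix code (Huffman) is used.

Merge the two smallest weights repeatedly:
merge e(47) and c(76): 123
merge d(98) and b(107): 205
merge f(113) and a(118): 231
merge 123 and 205: 328
merge 231 and 328: 559
The encoded length is the sum of every internal node's weight: 123 + 205 + 231 + 328 + 559 = 1446 bits.

1446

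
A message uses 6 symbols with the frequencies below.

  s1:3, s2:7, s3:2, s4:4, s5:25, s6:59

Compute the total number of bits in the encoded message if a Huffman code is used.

171

Merge the two smallest weights repeatedly:
s3(2) + s1(3) → 5
s4(4) + 5 → 9
s2(7) + 9 → 16
16 + s5(25) → 41
41 + s6(59) → 100
The encoded length is the sum of every internal node's weight: 5 + 9 + 16 + 41 + 100 = 171 bits.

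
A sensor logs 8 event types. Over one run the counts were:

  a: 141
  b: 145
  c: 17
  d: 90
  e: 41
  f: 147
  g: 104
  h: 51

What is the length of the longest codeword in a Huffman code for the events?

5

Merge the two lowest-weight nodes at each step:
c(17) + e(41) → 58
h(51) + 58 → 109
d(90) + g(104) → 194
109 + a(141) → 250
b(145) + f(147) → 292
194 + 250 → 444
292 + 444 → 736
The first pair merged (c, e) ends up deepest, at depth 5.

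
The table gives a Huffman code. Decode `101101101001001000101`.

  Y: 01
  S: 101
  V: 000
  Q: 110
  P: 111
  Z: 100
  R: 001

Read left to right; each codeword is recognised as soon as it completes (prefix code):
  101→S | 101→S | 101→S | 001→R | 001→R | 000→V | 101→S
Decoded message: SSSRRVS

SSSRRVS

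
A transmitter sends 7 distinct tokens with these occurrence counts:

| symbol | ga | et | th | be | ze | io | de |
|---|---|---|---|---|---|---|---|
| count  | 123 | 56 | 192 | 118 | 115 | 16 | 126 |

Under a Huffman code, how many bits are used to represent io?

Huffman merges, smallest pair first:
combine io(16), et(56) → 72
combine 72, ze(115) → 187
combine be(118), ga(123) → 241
combine de(126), 187 → 313
combine th(192), 241 → 433
combine 313, 433 → 746
io sits 4 levels below the root, so its codeword is 4 bits.

4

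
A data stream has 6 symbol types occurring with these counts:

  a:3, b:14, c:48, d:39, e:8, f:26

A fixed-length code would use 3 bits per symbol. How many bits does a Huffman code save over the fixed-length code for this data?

102

Fixed-length: 3 bits × 138 symbols = 414 bits.
Huffman merges:
a(3) + e(8) → 11
11 + b(14) → 25
25 + f(26) → 51
d(39) + c(48) → 87
51 + 87 → 138
Huffman total = 11 + 25 + 51 + 87 + 138 = 312 bits.
Saving = 414 − 312 = 102 bits.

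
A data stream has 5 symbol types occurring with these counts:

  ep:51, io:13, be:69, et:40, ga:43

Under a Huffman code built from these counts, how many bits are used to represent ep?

Huffman merges, smallest pair first:
io(13) + et(40) → 53
ga(43) + ep(51) → 94
53 + be(69) → 122
94 + 122 → 216
ep's leaf is at depth 2, giving a 2-bit codeword.

2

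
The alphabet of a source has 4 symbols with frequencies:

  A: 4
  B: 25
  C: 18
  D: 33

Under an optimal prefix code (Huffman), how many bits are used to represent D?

Repeatedly merge the two smallest:
merge A(4) and C(18): 22
merge 22 and B(25): 47
merge D(33) and 47: 80
D is merged only at the final step, so code length = 1.

1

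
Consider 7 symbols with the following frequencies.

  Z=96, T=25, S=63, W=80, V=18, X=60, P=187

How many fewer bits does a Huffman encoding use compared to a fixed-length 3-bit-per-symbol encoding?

Fixed-length: 3 bits × 529 symbols = 1587 bits.
Huffman merges:
merge V(18) and T(25): 43
merge 43 and X(60): 103
merge S(63) and W(80): 143
merge Z(96) and 103: 199
merge 143 and P(187): 330
merge 199 and 330: 529
Huffman total = 43 + 103 + 143 + 199 + 330 + 529 = 1347 bits.
Saving = 1587 − 1347 = 240 bits.

240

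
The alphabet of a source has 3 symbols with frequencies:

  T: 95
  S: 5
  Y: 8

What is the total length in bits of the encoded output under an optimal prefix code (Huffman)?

Build the Huffman tree bottom-up:
combine S(5), Y(8) → 13
combine 13, T(95) → 108
Total encoded bits = sum of merged weights = 13 + 108 = 121.

121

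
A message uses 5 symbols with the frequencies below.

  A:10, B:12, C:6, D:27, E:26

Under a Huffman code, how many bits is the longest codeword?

3

Merge the two lowest-weight nodes at each step:
merge C(6) and A(10): 16
merge B(12) and 16: 28
merge E(26) and D(27): 53
merge 28 and 53: 81
The first pair merged (C, A) ends up deepest, at depth 3.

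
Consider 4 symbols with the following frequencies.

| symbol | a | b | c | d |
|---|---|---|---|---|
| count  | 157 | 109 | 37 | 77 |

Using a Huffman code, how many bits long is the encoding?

717

Greedily combine the two least-frequent nodes:
c(37) + d(77) → 114
b(109) + 114 → 223
a(157) + 223 → 380
Total encoded bits = sum of merged weights = 114 + 223 + 380 = 717.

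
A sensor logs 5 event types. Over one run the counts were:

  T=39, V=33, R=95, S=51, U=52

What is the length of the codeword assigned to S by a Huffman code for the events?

Huffman merges, smallest pair first:
V(33) + T(39) → 72
S(51) + U(52) → 103
72 + R(95) → 167
103 + 167 → 270
S's leaf is at depth 2, giving a 2-bit codeword.

2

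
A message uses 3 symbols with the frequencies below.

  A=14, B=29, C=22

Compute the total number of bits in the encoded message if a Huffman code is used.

Merge the two smallest weights repeatedly:
combine A(14), C(22) → 36
combine B(29), 36 → 65
Each symbol's bit-cost is frequency × depth; summing gives 101 bits (equivalently 36 + 65).

101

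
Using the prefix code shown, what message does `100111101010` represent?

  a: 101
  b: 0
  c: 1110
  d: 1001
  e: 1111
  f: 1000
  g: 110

dcab

Read left to right; each codeword is recognised as soon as it completes (prefix code):
  1001→d | 1110→c | 101→a | 0→b
Decoded message: dcab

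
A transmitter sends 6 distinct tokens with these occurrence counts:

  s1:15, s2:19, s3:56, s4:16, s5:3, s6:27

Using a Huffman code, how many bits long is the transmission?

Merge the two smallest weights repeatedly:
merge s5(3) and s1(15): 18
merge s4(16) and 18: 34
merge s2(19) and s6(27): 46
merge 34 and 46: 80
merge s3(56) and 80: 136
The encoded length is the sum of every internal node's weight: 18 + 34 + 46 + 80 + 136 = 314 bits.

314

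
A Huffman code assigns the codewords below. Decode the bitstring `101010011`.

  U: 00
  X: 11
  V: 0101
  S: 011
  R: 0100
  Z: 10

ZZZS

Read left to right; each codeword is recognised as soon as it completes (prefix code):
  10→Z | 10→Z | 10→Z | 011→S
Decoded message: ZZZS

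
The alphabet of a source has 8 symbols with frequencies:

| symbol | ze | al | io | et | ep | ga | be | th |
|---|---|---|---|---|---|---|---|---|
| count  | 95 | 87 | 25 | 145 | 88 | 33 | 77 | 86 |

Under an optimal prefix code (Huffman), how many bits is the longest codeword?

4

Merge the two lowest-weight nodes at each step:
io(25) + ga(33) → 58
58 + be(77) → 135
th(86) + al(87) → 173
ep(88) + ze(95) → 183
135 + et(145) → 280
173 + 183 → 356
280 + 356 → 636
The rarest symbols sit at the bottom; the longest codeword is 4 bits.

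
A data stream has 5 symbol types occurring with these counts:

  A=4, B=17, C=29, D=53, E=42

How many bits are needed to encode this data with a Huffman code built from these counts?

308

Greedily combine the two least-frequent nodes:
merge A(4) and B(17): 21
merge 21 and C(29): 50
merge E(42) and 50: 92
merge D(53) and 92: 145
Total encoded bits = sum of merged weights = 21 + 50 + 92 + 145 = 308.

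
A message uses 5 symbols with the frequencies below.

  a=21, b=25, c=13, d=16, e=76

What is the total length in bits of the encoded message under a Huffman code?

301

Merge the two smallest weights repeatedly:
merge c(13) and d(16): 29
merge a(21) and b(25): 46
merge 29 and 46: 75
merge 75 and e(76): 151
Total encoded bits = sum of merged weights = 29 + 46 + 75 + 151 = 301.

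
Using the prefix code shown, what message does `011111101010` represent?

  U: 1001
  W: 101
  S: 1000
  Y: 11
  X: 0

Read left to right; each codeword is recognised as soon as it completes (prefix code):
  0→X | 11→Y | 11→Y | 11→Y | 0→X | 101→W | 0→X
Decoded message: XYYYXWX

XYYYXWX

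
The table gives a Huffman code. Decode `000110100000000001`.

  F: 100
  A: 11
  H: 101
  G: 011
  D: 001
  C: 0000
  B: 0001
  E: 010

BHCCD

Read left to right; each codeword is recognised as soon as it completes (prefix code):
  0001→B | 101→H | 0000→C | 0000→C | 001→D
Decoded message: BHCCD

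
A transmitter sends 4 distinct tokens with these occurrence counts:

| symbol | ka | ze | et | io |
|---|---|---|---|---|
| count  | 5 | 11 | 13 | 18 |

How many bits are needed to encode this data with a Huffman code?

92

Greedily combine the two least-frequent nodes:
ka(5) + ze(11) → 16
et(13) + 16 → 29
io(18) + 29 → 47
The encoded length is the sum of every internal node's weight: 16 + 29 + 47 = 92 bits.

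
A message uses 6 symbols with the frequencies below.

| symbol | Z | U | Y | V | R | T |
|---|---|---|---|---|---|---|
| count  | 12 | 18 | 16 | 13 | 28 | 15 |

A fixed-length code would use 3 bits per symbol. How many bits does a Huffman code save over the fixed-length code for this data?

46

Fixed-length: 3 bits × 102 symbols = 306 bits.
Huffman merges:
combine Z(12), V(13) → 25
combine T(15), Y(16) → 31
combine U(18), 25 → 43
combine R(28), 31 → 59
combine 43, 59 → 102
Huffman total = 25 + 31 + 43 + 59 + 102 = 260 bits.
Saving = 306 − 260 = 46 bits.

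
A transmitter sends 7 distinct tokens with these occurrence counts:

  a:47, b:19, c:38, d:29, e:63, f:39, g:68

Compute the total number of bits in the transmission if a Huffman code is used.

826

Build the Huffman tree bottom-up:
combine b(19), d(29) → 48
combine c(38), f(39) → 77
combine a(47), 48 → 95
combine e(63), g(68) → 131
combine 77, 95 → 172
combine 131, 172 → 303
Each symbol's bit-cost is frequency × depth; summing gives 826 bits (equivalently 48 + 77 + 95 + 131 + 172 + 303).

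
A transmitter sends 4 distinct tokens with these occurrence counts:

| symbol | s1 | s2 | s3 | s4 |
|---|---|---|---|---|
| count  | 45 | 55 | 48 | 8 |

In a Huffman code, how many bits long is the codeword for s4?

3

Build the tree from the bottom:
merge s4(8) and s1(45): 53
merge s3(48) and 53: 101
merge s2(55) and 101: 156
s4 sits 3 levels below the root, so its codeword is 3 bits.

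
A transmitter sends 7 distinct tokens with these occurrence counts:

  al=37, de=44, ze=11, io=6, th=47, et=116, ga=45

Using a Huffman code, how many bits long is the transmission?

Build the Huffman tree bottom-up:
merge io(6) and ze(11): 17
merge 17 and al(37): 54
merge de(44) and ga(45): 89
merge th(47) and 54: 101
merge 89 and 101: 190
merge et(116) and 190: 306
Total encoded bits = sum of merged weights = 17 + 54 + 89 + 101 + 190 + 306 = 757.

757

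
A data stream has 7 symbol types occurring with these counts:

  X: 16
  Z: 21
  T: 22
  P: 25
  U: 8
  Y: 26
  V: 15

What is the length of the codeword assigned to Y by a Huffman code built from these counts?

2

Repeatedly merge the two smallest:
U(8) + V(15) → 23
X(16) + Z(21) → 37
T(22) + 23 → 45
P(25) + Y(26) → 51
37 + 45 → 82
51 + 82 → 133
Y's leaf is at depth 2, giving a 2-bit codeword.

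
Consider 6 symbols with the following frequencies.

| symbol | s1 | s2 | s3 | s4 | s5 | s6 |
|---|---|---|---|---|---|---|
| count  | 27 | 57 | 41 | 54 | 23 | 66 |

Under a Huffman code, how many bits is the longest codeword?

4

Merge the two lowest-weight nodes at each step:
combine s5(23), s1(27) → 50
combine s3(41), 50 → 91
combine s4(54), s2(57) → 111
combine s6(66), 91 → 157
combine 111, 157 → 268
The rarest symbols sit at the bottom; the longest codeword is 4 bits.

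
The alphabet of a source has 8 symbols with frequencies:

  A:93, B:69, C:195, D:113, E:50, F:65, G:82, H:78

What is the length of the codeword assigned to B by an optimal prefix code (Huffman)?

3

Build the tree from the bottom:
E(50) + F(65) → 115
B(69) + H(78) → 147
G(82) + A(93) → 175
D(113) + 115 → 228
147 + 175 → 322
C(195) + 228 → 423
322 + 423 → 745
B's leaf is at depth 3, giving a 3-bit codeword.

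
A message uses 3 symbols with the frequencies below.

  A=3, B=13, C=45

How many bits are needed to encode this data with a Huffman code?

Build the Huffman tree bottom-up:
combine A(3), B(13) → 16
combine 16, C(45) → 61
Total encoded bits = sum of merged weights = 16 + 61 = 77.

77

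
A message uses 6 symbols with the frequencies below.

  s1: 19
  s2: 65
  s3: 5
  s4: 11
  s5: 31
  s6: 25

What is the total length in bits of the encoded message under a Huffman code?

Greedily combine the two least-frequent nodes:
combine s3(5), s4(11) → 16
combine 16, s1(19) → 35
combine s6(25), s5(31) → 56
combine 35, 56 → 91
combine s2(65), 91 → 156
Each symbol's bit-cost is frequency × depth; summing gives 354 bits (equivalently 16 + 35 + 56 + 91 + 156).

354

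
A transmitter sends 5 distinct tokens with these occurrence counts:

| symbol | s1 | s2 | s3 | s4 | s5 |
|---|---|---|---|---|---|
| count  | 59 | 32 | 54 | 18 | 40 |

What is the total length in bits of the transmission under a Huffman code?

Greedily combine the two least-frequent nodes:
merge s4(18) and s2(32): 50
merge s5(40) and 50: 90
merge s3(54) and s1(59): 113
merge 90 and 113: 203
Each symbol's bit-cost is frequency × depth; summing gives 456 bits (equivalently 50 + 90 + 113 + 203).

456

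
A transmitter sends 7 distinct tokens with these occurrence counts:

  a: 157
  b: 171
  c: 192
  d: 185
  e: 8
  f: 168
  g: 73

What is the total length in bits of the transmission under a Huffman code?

2566

Greedily combine the two least-frequent nodes:
merge e(8) and g(73): 81
merge 81 and a(157): 238
merge f(168) and b(171): 339
merge d(185) and c(192): 377
merge 238 and 339: 577
merge 377 and 577: 954
The encoded length is the sum of every internal node's weight: 81 + 238 + 339 + 377 + 577 + 954 = 2566 bits.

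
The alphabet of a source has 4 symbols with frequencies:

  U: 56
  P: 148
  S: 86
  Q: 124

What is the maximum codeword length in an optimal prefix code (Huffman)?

Merge the two lowest-weight nodes at each step:
U(56) + S(86) → 142
Q(124) + 142 → 266
P(148) + 266 → 414
The rarest symbols sit at the bottom; the longest codeword is 3 bits.

3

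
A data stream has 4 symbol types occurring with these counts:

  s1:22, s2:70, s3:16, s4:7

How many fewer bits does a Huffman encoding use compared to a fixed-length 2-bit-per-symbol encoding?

47

Fixed-length: 2 bits × 115 symbols = 230 bits.
Huffman merges:
combine s4(7), s3(16) → 23
combine s1(22), 23 → 45
combine 45, s2(70) → 115
Huffman total = 23 + 45 + 115 = 183 bits.
Saving = 230 − 183 = 47 bits.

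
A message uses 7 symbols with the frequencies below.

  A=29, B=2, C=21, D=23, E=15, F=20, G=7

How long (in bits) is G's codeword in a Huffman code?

Build the tree from the bottom:
B(2) + G(7) → 9
9 + E(15) → 24
F(20) + C(21) → 41
D(23) + 24 → 47
A(29) + 41 → 70
47 + 70 → 117
The subtree containing G is merged 4 times, so code length = 4.

4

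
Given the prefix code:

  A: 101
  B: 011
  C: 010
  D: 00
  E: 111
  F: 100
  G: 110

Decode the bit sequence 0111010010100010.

Read left to right; each codeword is recognised as soon as it completes (prefix code):
  011→B | 101→A | 00→D | 101→A | 00→D | 010→C
Decoded message: BADADC

BADADC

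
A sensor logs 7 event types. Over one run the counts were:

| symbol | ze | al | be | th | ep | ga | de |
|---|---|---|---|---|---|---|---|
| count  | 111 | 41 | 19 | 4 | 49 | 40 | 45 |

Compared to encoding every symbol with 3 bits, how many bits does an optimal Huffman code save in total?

137

Fixed-length: 3 bits × 309 symbols = 927 bits.
Huffman merges:
merge th(4) and be(19): 23
merge 23 and ga(40): 63
merge al(41) and de(45): 86
merge ep(49) and 63: 112
merge 86 and ze(111): 197
merge 112 and 197: 309
Huffman total = 23 + 63 + 86 + 112 + 197 + 309 = 790 bits.
Saving = 927 − 790 = 137 bits.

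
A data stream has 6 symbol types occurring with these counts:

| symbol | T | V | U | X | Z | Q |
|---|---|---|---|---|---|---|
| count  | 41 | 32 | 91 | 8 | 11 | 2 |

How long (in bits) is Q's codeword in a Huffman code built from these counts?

5

Huffman merges, smallest pair first:
merge Q(2) and X(8): 10
merge 10 and Z(11): 21
merge 21 and V(32): 53
merge T(41) and 53: 94
merge U(91) and 94: 185
The subtree containing Q is merged 5 times, so code length = 5.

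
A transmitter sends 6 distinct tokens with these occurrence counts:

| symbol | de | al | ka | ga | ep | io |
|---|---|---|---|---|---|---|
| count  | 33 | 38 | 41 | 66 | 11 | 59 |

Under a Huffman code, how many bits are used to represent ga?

Huffman merges, smallest pair first:
combine ep(11), de(33) → 44
combine al(38), ka(41) → 79
combine 44, io(59) → 103
combine ga(66), 79 → 145
combine 103, 145 → 248
ga sits 2 levels below the root, so its codeword is 2 bits.

2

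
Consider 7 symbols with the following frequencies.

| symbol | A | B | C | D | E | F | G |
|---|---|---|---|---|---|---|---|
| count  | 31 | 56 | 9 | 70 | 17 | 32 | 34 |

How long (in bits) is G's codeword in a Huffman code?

Repeatedly merge the two smallest:
combine C(9), E(17) → 26
combine 26, A(31) → 57
combine F(32), G(34) → 66
combine B(56), 57 → 113
combine 66, D(70) → 136
combine 113, 136 → 249
The subtree containing G is merged 3 times, so code length = 3.

3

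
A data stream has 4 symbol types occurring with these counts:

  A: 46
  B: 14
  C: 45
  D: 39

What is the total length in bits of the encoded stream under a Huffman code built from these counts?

288

Build the Huffman tree bottom-up:
B(14) + D(39) → 53
C(45) + A(46) → 91
53 + 91 → 144
Each symbol's bit-cost is frequency × depth; summing gives 288 bits (equivalently 53 + 91 + 144).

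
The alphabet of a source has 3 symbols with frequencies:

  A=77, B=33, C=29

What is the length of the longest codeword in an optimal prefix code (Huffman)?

Merge the two lowest-weight nodes at each step:
combine C(29), B(33) → 62
combine 62, A(77) → 139
The rarest symbols sit at the bottom; the longest codeword is 2 bits.

2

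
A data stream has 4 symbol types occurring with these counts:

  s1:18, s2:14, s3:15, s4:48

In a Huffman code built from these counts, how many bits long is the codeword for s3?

Repeatedly merge the two smallest:
combine s2(14), s3(15) → 29
combine s1(18), 29 → 47
combine 47, s4(48) → 95
s3's leaf is at depth 3, giving a 3-bit codeword.

3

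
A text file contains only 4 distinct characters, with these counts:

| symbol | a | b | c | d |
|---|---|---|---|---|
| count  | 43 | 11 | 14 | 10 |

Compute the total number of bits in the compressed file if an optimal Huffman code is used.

Merge the two smallest weights repeatedly:
d(10) + b(11) → 21
c(14) + 21 → 35
35 + a(43) → 78
Total encoded bits = sum of merged weights = 21 + 35 + 78 = 134.

134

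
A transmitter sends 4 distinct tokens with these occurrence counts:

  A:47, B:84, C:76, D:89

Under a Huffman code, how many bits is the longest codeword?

2

Merge the two lowest-weight nodes at each step:
merge A(47) and C(76): 123
merge B(84) and D(89): 173
merge 123 and 173: 296
Maximum depth reached is 2.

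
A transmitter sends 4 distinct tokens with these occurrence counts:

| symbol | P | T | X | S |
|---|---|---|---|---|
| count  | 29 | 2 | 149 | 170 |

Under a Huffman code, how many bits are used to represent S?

1

Huffman merges, smallest pair first:
merge T(2) and P(29): 31
merge 31 and X(149): 180
merge S(170) and 180: 350
S sits one level below the root: a 1-bit codeword.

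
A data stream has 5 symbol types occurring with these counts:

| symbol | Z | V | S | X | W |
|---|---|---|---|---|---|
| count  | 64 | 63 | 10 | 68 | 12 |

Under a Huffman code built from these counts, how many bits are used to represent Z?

2

Build the tree from the bottom:
combine S(10), W(12) → 22
combine 22, V(63) → 85
combine Z(64), X(68) → 132
combine 85, 132 → 217
The subtree containing Z is merged 2 times, so code length = 2.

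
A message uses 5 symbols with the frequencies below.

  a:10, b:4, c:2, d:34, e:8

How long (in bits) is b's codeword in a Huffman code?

Build the tree from the bottom:
combine c(2), b(4) → 6
combine 6, e(8) → 14
combine a(10), 14 → 24
combine 24, d(34) → 58
The subtree containing b is merged 4 times, so code length = 4.

4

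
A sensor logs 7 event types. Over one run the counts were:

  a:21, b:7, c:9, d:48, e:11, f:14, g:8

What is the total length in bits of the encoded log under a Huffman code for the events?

293

Greedily combine the two least-frequent nodes:
combine b(7), g(8) → 15
combine c(9), e(11) → 20
combine f(14), 15 → 29
combine 20, a(21) → 41
combine 29, 41 → 70
combine d(48), 70 → 118
The encoded length is the sum of every internal node's weight: 15 + 20 + 29 + 41 + 70 + 118 = 293 bits.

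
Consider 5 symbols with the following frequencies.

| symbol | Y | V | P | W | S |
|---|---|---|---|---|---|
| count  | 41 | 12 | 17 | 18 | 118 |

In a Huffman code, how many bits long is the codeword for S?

1

Huffman merges, smallest pair first:
merge V(12) and P(17): 29
merge W(18) and 29: 47
merge Y(41) and 47: 88
merge 88 and S(118): 206
S is a child of the root — depth 1, so its codeword is a single bit.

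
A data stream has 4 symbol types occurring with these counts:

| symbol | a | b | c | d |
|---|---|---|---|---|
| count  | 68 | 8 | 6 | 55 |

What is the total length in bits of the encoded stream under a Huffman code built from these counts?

220

Build the Huffman tree bottom-up:
c(6) + b(8) → 14
14 + d(55) → 69
a(68) + 69 → 137
Each symbol's bit-cost is frequency × depth; summing gives 220 bits (equivalently 14 + 69 + 137).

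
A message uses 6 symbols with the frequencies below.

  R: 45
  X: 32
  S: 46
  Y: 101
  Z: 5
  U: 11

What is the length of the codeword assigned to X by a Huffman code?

Repeatedly merge the two smallest:
merge Z(5) and U(11): 16
merge 16 and X(32): 48
merge R(45) and S(46): 91
merge 48 and 91: 139
merge Y(101) and 139: 240
X's leaf is at depth 3, giving a 3-bit codeword.

3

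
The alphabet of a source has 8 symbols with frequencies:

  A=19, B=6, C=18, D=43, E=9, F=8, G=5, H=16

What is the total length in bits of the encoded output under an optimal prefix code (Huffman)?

338

Greedily combine the two least-frequent nodes:
combine G(5), B(6) → 11
combine F(8), E(9) → 17
combine 11, H(16) → 27
combine 17, C(18) → 35
combine A(19), 27 → 46
combine 35, D(43) → 78
combine 46, 78 → 124
Each symbol's bit-cost is frequency × depth; summing gives 338 bits (equivalently 11 + 17 + 27 + 35 + 46 + 78 + 124).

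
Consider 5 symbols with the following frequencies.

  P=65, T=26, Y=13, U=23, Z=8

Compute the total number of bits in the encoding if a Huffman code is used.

Build the Huffman tree bottom-up:
merge Z(8) and Y(13): 21
merge 21 and U(23): 44
merge T(26) and 44: 70
merge P(65) and 70: 135
Each symbol's bit-cost is frequency × depth; summing gives 270 bits (equivalently 21 + 44 + 70 + 135).

270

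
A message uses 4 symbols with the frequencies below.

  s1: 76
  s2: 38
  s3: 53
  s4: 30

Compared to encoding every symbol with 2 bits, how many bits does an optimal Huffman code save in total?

8

Fixed-length: 2 bits × 197 symbols = 394 bits.
Huffman merges:
combine s4(30), s2(38) → 68
combine s3(53), 68 → 121
combine s1(76), 121 → 197
Huffman total = 68 + 121 + 197 = 386 bits.
Saving = 394 − 386 = 8 bits.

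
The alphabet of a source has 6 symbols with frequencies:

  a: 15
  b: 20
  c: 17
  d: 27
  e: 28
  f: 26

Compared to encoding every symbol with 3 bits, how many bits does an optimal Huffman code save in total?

Fixed-length: 3 bits × 133 symbols = 399 bits.
Huffman merges:
a(15) + c(17) → 32
b(20) + f(26) → 46
d(27) + e(28) → 55
32 + 46 → 78
55 + 78 → 133
Huffman total = 32 + 46 + 55 + 78 + 133 = 344 bits.
Saving = 399 − 344 = 55 bits.

55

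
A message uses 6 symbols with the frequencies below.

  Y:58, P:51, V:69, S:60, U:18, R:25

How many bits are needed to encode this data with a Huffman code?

699

Greedily combine the two least-frequent nodes:
merge U(18) and R(25): 43
merge 43 and P(51): 94
merge Y(58) and S(60): 118
merge V(69) and 94: 163
merge 118 and 163: 281
The encoded length is the sum of every internal node's weight: 43 + 94 + 118 + 163 + 281 = 699 bits.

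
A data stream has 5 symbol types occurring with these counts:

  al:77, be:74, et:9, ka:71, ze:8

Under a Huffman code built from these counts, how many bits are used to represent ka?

2

Build the tree from the bottom:
combine ze(8), et(9) → 17
combine 17, ka(71) → 88
combine be(74), al(77) → 151
combine 88, 151 → 239
The subtree containing ka is merged 2 times, so code length = 2.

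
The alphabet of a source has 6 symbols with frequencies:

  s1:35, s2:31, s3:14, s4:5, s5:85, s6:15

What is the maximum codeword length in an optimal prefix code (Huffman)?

Merge the two lowest-weight nodes at each step:
s4(5) + s3(14) → 19
s6(15) + 19 → 34
s2(31) + 34 → 65
s1(35) + 65 → 100
s5(85) + 100 → 185
The first pair merged (s4, s3) ends up deepest, at depth 5.

5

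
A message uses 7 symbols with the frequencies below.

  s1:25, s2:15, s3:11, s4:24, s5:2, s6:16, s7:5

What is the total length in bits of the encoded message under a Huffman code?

252

Build the Huffman tree bottom-up:
combine s5(2), s7(5) → 7
combine 7, s3(11) → 18
combine s2(15), s6(16) → 31
combine 18, s4(24) → 42
combine s1(25), 31 → 56
combine 42, 56 → 98
Each symbol's bit-cost is frequency × depth; summing gives 252 bits (equivalently 7 + 18 + 31 + 42 + 56 + 98).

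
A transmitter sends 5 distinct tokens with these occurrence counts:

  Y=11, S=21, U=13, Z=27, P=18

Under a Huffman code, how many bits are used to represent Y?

3

Huffman merges, smallest pair first:
Y(11) + U(13) → 24
P(18) + S(21) → 39
24 + Z(27) → 51
39 + 51 → 90
Y sits 3 levels below the root, so its codeword is 3 bits.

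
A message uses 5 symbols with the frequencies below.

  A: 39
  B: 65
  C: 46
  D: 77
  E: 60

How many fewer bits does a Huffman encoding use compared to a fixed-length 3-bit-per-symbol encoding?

202

Fixed-length: 3 bits × 287 symbols = 861 bits.
Huffman merges:
A(39) + C(46) → 85
E(60) + B(65) → 125
D(77) + 85 → 162
125 + 162 → 287
Huffman total = 85 + 125 + 162 + 287 = 659 bits.
Saving = 861 − 659 = 202 bits.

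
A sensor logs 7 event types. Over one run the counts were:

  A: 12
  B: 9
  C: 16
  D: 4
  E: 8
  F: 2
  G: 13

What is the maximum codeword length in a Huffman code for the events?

Merge the two lowest-weight nodes at each step:
F(2) + D(4) → 6
6 + E(8) → 14
B(9) + A(12) → 21
G(13) + 14 → 27
C(16) + 21 → 37
27 + 37 → 64
Maximum depth reached is 4.

4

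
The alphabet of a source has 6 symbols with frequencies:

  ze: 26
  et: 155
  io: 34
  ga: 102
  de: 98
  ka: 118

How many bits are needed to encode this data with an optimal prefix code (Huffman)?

1284

Greedily combine the two least-frequent nodes:
combine ze(26), io(34) → 60
combine 60, de(98) → 158
combine ga(102), ka(118) → 220
combine et(155), 158 → 313
combine 220, 313 → 533
Total encoded bits = sum of merged weights = 60 + 158 + 220 + 313 + 533 = 1284.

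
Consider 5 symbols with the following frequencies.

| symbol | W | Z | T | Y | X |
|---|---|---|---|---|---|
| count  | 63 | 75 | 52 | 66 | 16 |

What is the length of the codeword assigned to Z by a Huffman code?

2

Repeatedly merge the two smallest:
merge X(16) and T(52): 68
merge W(63) and Y(66): 129
merge 68 and Z(75): 143
merge 129 and 143: 272
Z's leaf is at depth 2, giving a 2-bit codeword.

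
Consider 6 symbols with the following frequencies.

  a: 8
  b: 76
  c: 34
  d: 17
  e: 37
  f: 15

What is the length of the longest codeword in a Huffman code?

4

Merge the two lowest-weight nodes at each step:
combine a(8), f(15) → 23
combine d(17), 23 → 40
combine c(34), e(37) → 71
combine 40, 71 → 111
combine b(76), 111 → 187
The first pair merged (a, f) ends up deepest, at depth 4.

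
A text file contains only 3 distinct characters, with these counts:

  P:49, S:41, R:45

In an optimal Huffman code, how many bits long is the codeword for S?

Build the tree from the bottom:
S(41) + R(45) → 86
P(49) + 86 → 135
S's leaf is at depth 2, giving a 2-bit codeword.

2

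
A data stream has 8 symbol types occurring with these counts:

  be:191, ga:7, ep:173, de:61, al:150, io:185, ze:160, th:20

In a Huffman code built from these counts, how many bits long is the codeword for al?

3

Huffman merges, smallest pair first:
combine ga(7), th(20) → 27
combine 27, de(61) → 88
combine 88, al(150) → 238
combine ze(160), ep(173) → 333
combine io(185), be(191) → 376
combine 238, 333 → 571
combine 376, 571 → 947
The subtree containing al is merged 3 times, so code length = 3.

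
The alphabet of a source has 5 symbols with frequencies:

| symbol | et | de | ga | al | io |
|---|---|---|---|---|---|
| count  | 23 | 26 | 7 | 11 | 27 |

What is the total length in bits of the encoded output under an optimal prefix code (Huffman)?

Greedily combine the two least-frequent nodes:
combine ga(7), al(11) → 18
combine 18, et(23) → 41
combine de(26), io(27) → 53
combine 41, 53 → 94
Total encoded bits = sum of merged weights = 18 + 41 + 53 + 94 = 206.

206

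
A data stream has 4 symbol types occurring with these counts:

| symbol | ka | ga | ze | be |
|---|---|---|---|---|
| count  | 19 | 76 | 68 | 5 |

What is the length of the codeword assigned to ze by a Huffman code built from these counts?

Build the tree from the bottom:
merge be(5) and ka(19): 24
merge 24 and ze(68): 92
merge ga(76) and 92: 168
ze's leaf is at depth 2, giving a 2-bit codeword.

2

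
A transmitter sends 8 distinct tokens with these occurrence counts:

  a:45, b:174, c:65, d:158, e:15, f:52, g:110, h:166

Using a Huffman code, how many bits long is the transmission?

Greedily combine the two least-frequent nodes:
combine e(15), a(45) → 60
combine f(52), 60 → 112
combine c(65), g(110) → 175
combine 112, d(158) → 270
combine h(166), b(174) → 340
combine 175, 270 → 445
combine 340, 445 → 785
The encoded length is the sum of every internal node's weight: 60 + 112 + 175 + 270 + 340 + 445 + 785 = 2187 bits.

2187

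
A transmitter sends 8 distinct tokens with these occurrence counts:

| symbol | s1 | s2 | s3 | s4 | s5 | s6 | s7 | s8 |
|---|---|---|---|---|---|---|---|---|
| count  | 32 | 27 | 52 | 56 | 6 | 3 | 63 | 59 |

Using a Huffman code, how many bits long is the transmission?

817

Greedily combine the two least-frequent nodes:
merge s6(3) and s5(6): 9
merge 9 and s2(27): 36
merge s1(32) and 36: 68
merge s3(52) and s4(56): 108
merge s8(59) and s7(63): 122
merge 68 and 108: 176
merge 122 and 176: 298
Total encoded bits = sum of merged weights = 9 + 36 + 68 + 108 + 122 + 176 + 298 = 817.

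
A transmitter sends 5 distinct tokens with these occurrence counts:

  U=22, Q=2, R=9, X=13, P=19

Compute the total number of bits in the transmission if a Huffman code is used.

Greedily combine the two least-frequent nodes:
merge Q(2) and R(9): 11
merge 11 and X(13): 24
merge P(19) and U(22): 41
merge 24 and 41: 65
Each symbol's bit-cost is frequency × depth; summing gives 141 bits (equivalently 11 + 24 + 41 + 65).

141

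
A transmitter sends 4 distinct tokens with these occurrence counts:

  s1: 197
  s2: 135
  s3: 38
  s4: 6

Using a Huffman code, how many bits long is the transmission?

Greedily combine the two least-frequent nodes:
s4(6) + s3(38) → 44
44 + s2(135) → 179
179 + s1(197) → 376
Total encoded bits = sum of merged weights = 44 + 179 + 376 = 599.

599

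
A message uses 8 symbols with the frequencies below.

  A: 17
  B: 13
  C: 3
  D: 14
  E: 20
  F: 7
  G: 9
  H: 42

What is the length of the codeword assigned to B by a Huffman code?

Build the tree from the bottom:
merge C(3) and F(7): 10
merge G(9) and 10: 19
merge B(13) and D(14): 27
merge A(17) and 19: 36
merge E(20) and 27: 47
merge 36 and H(42): 78
merge 47 and 78: 125
The subtree containing B is merged 3 times, so code length = 3.

3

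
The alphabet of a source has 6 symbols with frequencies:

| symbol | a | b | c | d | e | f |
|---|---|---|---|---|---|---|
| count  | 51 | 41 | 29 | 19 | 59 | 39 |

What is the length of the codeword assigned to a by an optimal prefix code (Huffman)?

2

Repeatedly merge the two smallest:
d(19) + c(29) → 48
f(39) + b(41) → 80
48 + a(51) → 99
e(59) + 80 → 139
99 + 139 → 238
a sits 2 levels below the root, so its codeword is 2 bits.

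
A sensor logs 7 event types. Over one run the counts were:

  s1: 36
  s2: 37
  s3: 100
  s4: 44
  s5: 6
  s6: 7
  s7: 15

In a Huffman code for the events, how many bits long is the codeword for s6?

Build the tree from the bottom:
merge s5(6) and s6(7): 13
merge 13 and s7(15): 28
merge 28 and s1(36): 64
merge s2(37) and s4(44): 81
merge 64 and 81: 145
merge s3(100) and 145: 245
s6's leaf is at depth 5, giving a 5-bit codeword.

5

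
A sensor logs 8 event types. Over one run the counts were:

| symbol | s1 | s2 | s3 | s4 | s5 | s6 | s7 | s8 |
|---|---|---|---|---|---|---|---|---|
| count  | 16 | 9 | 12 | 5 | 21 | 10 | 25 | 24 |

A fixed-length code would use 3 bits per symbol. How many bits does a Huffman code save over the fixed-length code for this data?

13

Fixed-length: 3 bits × 122 symbols = 366 bits.
Huffman merges:
combine s4(5), s2(9) → 14
combine s6(10), s3(12) → 22
combine 14, s1(16) → 30
combine s5(21), 22 → 43
combine s8(24), s7(25) → 49
combine 30, 43 → 73
combine 49, 73 → 122
Huffman total = 14 + 22 + 30 + 43 + 49 + 73 + 122 = 353 bits.
Saving = 366 − 353 = 13 bits.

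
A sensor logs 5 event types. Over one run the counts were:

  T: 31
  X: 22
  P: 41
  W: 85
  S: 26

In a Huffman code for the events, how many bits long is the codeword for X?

3

Huffman merges, smallest pair first:
combine X(22), S(26) → 48
combine T(31), P(41) → 72
combine 48, 72 → 120
combine W(85), 120 → 205
X sits 3 levels below the root, so its codeword is 3 bits.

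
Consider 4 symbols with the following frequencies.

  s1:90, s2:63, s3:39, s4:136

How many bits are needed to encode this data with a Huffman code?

Build the Huffman tree bottom-up:
merge s3(39) and s2(63): 102
merge s1(90) and 102: 192
merge s4(136) and 192: 328
Each symbol's bit-cost is frequency × depth; summing gives 622 bits (equivalently 102 + 192 + 328).

622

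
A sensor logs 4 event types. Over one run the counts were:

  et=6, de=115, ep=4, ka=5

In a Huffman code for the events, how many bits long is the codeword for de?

1

Repeatedly merge the two smallest:
ep(4) + ka(5) → 9
et(6) + 9 → 15
15 + de(115) → 130
de sits one level below the root: a 1-bit codeword.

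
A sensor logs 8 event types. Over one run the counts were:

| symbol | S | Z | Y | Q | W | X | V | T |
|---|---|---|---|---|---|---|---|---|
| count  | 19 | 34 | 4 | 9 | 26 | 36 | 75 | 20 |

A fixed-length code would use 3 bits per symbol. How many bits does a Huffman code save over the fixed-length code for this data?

Fixed-length: 3 bits × 223 symbols = 669 bits.
Huffman merges:
merge Y(4) and Q(9): 13
merge 13 and S(19): 32
merge T(20) and W(26): 46
merge 32 and Z(34): 66
merge X(36) and 46: 82
merge 66 and V(75): 141
merge 82 and 141: 223
Huffman total = 13 + 32 + 46 + 66 + 82 + 141 + 223 = 603 bits.
Saving = 669 − 603 = 66 bits.

66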